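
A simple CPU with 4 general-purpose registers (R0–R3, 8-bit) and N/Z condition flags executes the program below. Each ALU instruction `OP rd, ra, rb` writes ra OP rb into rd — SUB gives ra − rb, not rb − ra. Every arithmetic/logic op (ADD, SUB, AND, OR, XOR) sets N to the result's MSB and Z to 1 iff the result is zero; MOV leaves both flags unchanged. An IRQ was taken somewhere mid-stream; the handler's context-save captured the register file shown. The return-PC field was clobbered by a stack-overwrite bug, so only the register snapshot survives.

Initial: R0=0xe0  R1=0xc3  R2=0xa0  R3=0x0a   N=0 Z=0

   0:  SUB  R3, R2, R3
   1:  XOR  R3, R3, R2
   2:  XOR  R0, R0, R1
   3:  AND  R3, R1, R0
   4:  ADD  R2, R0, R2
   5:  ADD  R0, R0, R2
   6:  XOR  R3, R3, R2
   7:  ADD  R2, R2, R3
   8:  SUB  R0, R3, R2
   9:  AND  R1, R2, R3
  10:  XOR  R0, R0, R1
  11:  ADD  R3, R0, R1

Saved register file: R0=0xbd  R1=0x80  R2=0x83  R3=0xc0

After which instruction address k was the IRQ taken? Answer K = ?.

K = 10

after  0: R0=0xe0 R1=0xc3 R2=0xa0 R3=0x96  N=1 Z=0
after  1: R0=0xe0 R1=0xc3 R2=0xa0 R3=0x36  N=0 Z=0
after  2: R0=0x23 R1=0xc3 R2=0xa0 R3=0x36  N=0 Z=0
after  3: R0=0x23 R1=0xc3 R2=0xa0 R3=0x03  N=0 Z=0
after  4: R0=0x23 R1=0xc3 R2=0xc3 R3=0x03  N=1 Z=0
after  5: R0=0xe6 R1=0xc3 R2=0xc3 R3=0x03  N=1 Z=0
after  6: R0=0xe6 R1=0xc3 R2=0xc3 R3=0xc0  N=1 Z=0
after  7: R0=0xe6 R1=0xc3 R2=0x83 R3=0xc0  N=1 Z=0
after  8: R0=0x3d R1=0xc3 R2=0x83 R3=0xc0  N=0 Z=0
after  9: R0=0x3d R1=0x80 R2=0x83 R3=0xc0  N=1 Z=0
after 10: R0=0xbd R1=0x80 R2=0x83 R3=0xc0  N=1 Z=0
-- IRQ taken; context saved, return-PC = 11 --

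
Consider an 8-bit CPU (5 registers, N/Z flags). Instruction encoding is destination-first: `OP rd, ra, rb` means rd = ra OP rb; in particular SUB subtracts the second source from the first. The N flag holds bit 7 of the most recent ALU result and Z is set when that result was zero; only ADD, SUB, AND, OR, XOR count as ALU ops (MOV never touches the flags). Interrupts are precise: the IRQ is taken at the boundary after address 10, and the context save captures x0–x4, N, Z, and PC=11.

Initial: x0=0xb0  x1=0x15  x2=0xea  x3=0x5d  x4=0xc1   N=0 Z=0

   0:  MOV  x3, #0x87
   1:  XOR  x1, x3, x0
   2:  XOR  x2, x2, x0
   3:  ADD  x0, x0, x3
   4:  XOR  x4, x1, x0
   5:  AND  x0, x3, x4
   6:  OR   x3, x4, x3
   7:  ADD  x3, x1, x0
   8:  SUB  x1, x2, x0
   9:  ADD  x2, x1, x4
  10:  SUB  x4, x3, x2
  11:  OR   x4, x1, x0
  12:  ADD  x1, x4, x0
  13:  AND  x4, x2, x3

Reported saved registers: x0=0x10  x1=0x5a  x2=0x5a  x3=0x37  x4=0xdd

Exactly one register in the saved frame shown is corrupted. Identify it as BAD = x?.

after  0: x0=0xb0 x1=0x15 x2=0xea x3=0x87 x4=0xc1  N=0 Z=0
after  1: x0=0xb0 x1=0x37 x2=0xea x3=0x87 x4=0xc1  N=0 Z=0
after  2: x0=0xb0 x1=0x37 x2=0x5a x3=0x87 x4=0xc1  N=0 Z=0
after  3: x0=0x37 x1=0x37 x2=0x5a x3=0x87 x4=0xc1  N=0 Z=0
after  4: x0=0x37 x1=0x37 x2=0x5a x3=0x87 x4=0x00  N=0 Z=1
after  5: x0=0x00 x1=0x37 x2=0x5a x3=0x87 x4=0x00  N=0 Z=1
after  6: x0=0x00 x1=0x37 x2=0x5a x3=0x87 x4=0x00  N=1 Z=0
after  7: x0=0x00 x1=0x37 x2=0x5a x3=0x37 x4=0x00  N=0 Z=0
after  8: x0=0x00 x1=0x5a x2=0x5a x3=0x37 x4=0x00  N=0 Z=0
after  9: x0=0x00 x1=0x5a x2=0x5a x3=0x37 x4=0x00  N=0 Z=0
after 10: x0=0x00 x1=0x5a x2=0x5a x3=0x37 x4=0xdd  N=1 Z=0
-- IRQ taken; context saved, return-PC = 11 --
mismatch: x0: reported 0x10 vs actual 0x00

BAD = x0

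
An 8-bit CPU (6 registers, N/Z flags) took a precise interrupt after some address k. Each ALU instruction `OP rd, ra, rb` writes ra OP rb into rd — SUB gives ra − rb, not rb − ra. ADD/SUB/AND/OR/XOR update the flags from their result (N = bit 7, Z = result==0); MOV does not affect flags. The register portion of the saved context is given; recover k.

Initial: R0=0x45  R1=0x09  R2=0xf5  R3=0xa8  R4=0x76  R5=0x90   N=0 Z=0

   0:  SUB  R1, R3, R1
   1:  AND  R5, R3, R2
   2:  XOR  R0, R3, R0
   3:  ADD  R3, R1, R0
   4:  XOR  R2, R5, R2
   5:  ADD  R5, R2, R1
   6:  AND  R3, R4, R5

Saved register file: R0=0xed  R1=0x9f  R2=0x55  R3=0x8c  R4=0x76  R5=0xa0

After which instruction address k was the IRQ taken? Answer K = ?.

after  0: R0=0x45 R1=0x9f R2=0xf5 R3=0xa8 R4=0x76 R5=0x90  N=1 Z=0
after  1: R0=0x45 R1=0x9f R2=0xf5 R3=0xa8 R4=0x76 R5=0xa0  N=1 Z=0
after  2: R0=0xed R1=0x9f R2=0xf5 R3=0xa8 R4=0x76 R5=0xa0  N=1 Z=0
after  3: R0=0xed R1=0x9f R2=0xf5 R3=0x8c R4=0x76 R5=0xa0  N=1 Z=0
after  4: R0=0xed R1=0x9f R2=0x55 R3=0x8c R4=0x76 R5=0xa0  N=0 Z=0
-- IRQ taken; context saved, return-PC = 5 --

K = 4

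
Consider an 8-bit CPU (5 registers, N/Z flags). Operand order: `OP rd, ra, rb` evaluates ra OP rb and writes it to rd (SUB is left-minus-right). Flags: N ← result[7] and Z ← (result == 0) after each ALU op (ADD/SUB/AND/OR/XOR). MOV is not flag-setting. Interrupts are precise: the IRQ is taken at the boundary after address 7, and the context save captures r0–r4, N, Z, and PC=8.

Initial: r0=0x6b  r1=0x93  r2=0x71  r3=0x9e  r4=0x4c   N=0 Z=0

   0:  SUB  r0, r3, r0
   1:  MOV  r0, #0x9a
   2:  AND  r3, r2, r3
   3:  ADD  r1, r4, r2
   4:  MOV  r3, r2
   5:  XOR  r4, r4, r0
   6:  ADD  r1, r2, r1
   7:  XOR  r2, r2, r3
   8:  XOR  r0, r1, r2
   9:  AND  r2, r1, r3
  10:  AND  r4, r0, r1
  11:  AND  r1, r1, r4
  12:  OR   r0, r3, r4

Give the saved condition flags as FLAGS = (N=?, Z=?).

after  0: r0=0x33 r1=0x93 r2=0x71 r3=0x9e r4=0x4c  N=0 Z=0
after  1: r0=0x9a r1=0x93 r2=0x71 r3=0x9e r4=0x4c  N=0 Z=0
after  2: r0=0x9a r1=0x93 r2=0x71 r3=0x10 r4=0x4c  N=0 Z=0
after  3: r0=0x9a r1=0xbd r2=0x71 r3=0x10 r4=0x4c  N=1 Z=0
after  4: r0=0x9a r1=0xbd r2=0x71 r3=0x71 r4=0x4c  N=1 Z=0
after  5: r0=0x9a r1=0xbd r2=0x71 r3=0x71 r4=0xd6  N=1 Z=0
after  6: r0=0x9a r1=0x2e r2=0x71 r3=0x71 r4=0xd6  N=0 Z=0
after  7: r0=0x9a r1=0x2e r2=0x00 r3=0x71 r4=0xd6  N=0 Z=1
-- IRQ taken; context saved, return-PC = 8 --

FLAGS = (N=0, Z=1)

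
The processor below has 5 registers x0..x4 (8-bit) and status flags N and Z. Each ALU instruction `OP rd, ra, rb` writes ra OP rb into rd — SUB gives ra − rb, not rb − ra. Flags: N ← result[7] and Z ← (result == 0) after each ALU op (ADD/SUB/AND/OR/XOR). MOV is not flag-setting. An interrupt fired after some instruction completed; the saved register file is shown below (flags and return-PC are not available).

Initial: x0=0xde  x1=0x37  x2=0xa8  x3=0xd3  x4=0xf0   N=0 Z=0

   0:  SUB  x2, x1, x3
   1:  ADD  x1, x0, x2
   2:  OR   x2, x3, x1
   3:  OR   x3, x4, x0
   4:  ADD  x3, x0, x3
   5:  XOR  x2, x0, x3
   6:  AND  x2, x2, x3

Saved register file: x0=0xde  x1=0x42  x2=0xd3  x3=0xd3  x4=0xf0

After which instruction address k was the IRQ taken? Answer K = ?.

K = 2

after  0: x0=0xde x1=0x37 x2=0x64 x3=0xd3 x4=0xf0  N=0 Z=0
after  1: x0=0xde x1=0x42 x2=0x64 x3=0xd3 x4=0xf0  N=0 Z=0
after  2: x0=0xde x1=0x42 x2=0xd3 x3=0xd3 x4=0xf0  N=1 Z=0
-- IRQ taken; context saved, return-PC = 3 --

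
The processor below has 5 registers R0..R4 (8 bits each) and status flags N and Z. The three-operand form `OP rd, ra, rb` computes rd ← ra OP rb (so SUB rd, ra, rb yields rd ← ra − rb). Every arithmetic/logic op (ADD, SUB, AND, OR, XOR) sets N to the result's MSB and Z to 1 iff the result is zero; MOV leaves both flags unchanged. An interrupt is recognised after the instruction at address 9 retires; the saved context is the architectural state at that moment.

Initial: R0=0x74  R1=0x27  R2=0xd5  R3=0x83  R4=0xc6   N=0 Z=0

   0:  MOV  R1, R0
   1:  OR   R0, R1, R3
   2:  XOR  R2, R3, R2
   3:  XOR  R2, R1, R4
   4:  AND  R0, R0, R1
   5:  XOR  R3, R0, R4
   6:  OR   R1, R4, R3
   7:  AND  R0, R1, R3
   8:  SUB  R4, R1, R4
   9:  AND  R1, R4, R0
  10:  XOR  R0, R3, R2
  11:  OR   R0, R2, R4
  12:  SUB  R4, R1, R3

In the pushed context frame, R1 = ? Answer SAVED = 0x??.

SAVED = 0x30

after  0: R0=0x74 R1=0x74 R2=0xd5 R3=0x83 R4=0xc6  N=0 Z=0
after  1: R0=0xf7 R1=0x74 R2=0xd5 R3=0x83 R4=0xc6  N=1 Z=0
after  2: R0=0xf7 R1=0x74 R2=0x56 R3=0x83 R4=0xc6  N=0 Z=0
after  3: R0=0xf7 R1=0x74 R2=0xb2 R3=0x83 R4=0xc6  N=1 Z=0
after  4: R0=0x74 R1=0x74 R2=0xb2 R3=0x83 R4=0xc6  N=0 Z=0
after  5: R0=0x74 R1=0x74 R2=0xb2 R3=0xb2 R4=0xc6  N=1 Z=0
after  6: R0=0x74 R1=0xf6 R2=0xb2 R3=0xb2 R4=0xc6  N=1 Z=0
after  7: R0=0xb2 R1=0xf6 R2=0xb2 R3=0xb2 R4=0xc6  N=1 Z=0
after  8: R0=0xb2 R1=0xf6 R2=0xb2 R3=0xb2 R4=0x30  N=0 Z=0
after  9: R0=0xb2 R1=0x30 R2=0xb2 R3=0xb2 R4=0x30  N=0 Z=0
-- IRQ taken; context saved, return-PC = 10 --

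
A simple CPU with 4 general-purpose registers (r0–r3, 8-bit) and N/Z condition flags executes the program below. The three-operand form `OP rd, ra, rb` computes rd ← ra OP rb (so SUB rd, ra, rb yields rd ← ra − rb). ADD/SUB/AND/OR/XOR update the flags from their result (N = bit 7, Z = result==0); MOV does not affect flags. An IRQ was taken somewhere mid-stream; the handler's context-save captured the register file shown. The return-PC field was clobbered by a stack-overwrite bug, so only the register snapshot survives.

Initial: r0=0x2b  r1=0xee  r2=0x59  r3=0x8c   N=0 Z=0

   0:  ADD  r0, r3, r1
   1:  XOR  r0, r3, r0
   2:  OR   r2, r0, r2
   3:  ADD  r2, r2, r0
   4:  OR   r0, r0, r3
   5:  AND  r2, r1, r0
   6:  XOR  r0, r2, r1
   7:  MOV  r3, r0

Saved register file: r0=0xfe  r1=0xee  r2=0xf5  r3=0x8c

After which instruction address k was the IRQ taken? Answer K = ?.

K = 4

after  0: r0=0x7a r1=0xee r2=0x59 r3=0x8c  N=0 Z=0
after  1: r0=0xf6 r1=0xee r2=0x59 r3=0x8c  N=1 Z=0
after  2: r0=0xf6 r1=0xee r2=0xff r3=0x8c  N=1 Z=0
after  3: r0=0xf6 r1=0xee r2=0xf5 r3=0x8c  N=1 Z=0
after  4: r0=0xfe r1=0xee r2=0xf5 r3=0x8c  N=1 Z=0
-- IRQ taken; context saved, return-PC = 5 --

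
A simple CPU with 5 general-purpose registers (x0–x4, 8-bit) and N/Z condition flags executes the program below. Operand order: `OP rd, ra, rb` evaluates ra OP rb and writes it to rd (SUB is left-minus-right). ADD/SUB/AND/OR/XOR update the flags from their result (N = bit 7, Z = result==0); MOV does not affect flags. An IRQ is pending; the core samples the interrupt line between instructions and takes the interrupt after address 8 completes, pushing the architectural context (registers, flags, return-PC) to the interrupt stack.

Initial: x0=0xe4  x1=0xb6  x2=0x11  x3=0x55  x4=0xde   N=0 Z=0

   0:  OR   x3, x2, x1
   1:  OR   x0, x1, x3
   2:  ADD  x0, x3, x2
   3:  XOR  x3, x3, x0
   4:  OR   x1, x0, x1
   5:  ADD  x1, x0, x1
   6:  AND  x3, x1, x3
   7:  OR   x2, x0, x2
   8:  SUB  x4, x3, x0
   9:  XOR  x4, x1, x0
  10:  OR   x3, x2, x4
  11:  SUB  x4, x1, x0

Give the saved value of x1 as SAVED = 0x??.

after  0: x0=0xe4 x1=0xb6 x2=0x11 x3=0xb7 x4=0xde  N=1 Z=0
after  1: x0=0xb7 x1=0xb6 x2=0x11 x3=0xb7 x4=0xde  N=1 Z=0
after  2: x0=0xc8 x1=0xb6 x2=0x11 x3=0xb7 x4=0xde  N=1 Z=0
after  3: x0=0xc8 x1=0xb6 x2=0x11 x3=0x7f x4=0xde  N=0 Z=0
after  4: x0=0xc8 x1=0xfe x2=0x11 x3=0x7f x4=0xde  N=1 Z=0
after  5: x0=0xc8 x1=0xc6 x2=0x11 x3=0x7f x4=0xde  N=1 Z=0
after  6: x0=0xc8 x1=0xc6 x2=0x11 x3=0x46 x4=0xde  N=0 Z=0
after  7: x0=0xc8 x1=0xc6 x2=0xd9 x3=0x46 x4=0xde  N=1 Z=0
after  8: x0=0xc8 x1=0xc6 x2=0xd9 x3=0x46 x4=0x7e  N=0 Z=0
-- IRQ taken; context saved, return-PC = 9 --

SAVED = 0xc6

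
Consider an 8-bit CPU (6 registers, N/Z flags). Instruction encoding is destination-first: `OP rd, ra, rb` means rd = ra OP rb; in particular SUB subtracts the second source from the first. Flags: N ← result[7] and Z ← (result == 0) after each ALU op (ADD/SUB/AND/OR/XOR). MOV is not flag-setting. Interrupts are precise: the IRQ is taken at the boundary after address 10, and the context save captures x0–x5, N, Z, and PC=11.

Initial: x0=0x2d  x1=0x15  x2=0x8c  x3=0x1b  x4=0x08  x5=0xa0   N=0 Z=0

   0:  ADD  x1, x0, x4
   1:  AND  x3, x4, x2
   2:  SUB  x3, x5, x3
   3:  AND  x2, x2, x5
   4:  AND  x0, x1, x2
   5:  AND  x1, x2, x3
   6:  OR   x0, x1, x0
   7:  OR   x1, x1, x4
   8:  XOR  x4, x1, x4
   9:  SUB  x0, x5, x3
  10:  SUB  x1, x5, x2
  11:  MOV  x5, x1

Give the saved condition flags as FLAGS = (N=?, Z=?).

FLAGS = (N=0, Z=0)

after  0: x0=0x2d x1=0x35 x2=0x8c x3=0x1b x4=0x08 x5=0xa0  N=0 Z=0
after  1: x0=0x2d x1=0x35 x2=0x8c x3=0x08 x4=0x08 x5=0xa0  N=0 Z=0
after  2: x0=0x2d x1=0x35 x2=0x8c x3=0x98 x4=0x08 x5=0xa0  N=1 Z=0
after  3: x0=0x2d x1=0x35 x2=0x80 x3=0x98 x4=0x08 x5=0xa0  N=1 Z=0
after  4: x0=0x00 x1=0x35 x2=0x80 x3=0x98 x4=0x08 x5=0xa0  N=0 Z=1
after  5: x0=0x00 x1=0x80 x2=0x80 x3=0x98 x4=0x08 x5=0xa0  N=1 Z=0
after  6: x0=0x80 x1=0x80 x2=0x80 x3=0x98 x4=0x08 x5=0xa0  N=1 Z=0
after  7: x0=0x80 x1=0x88 x2=0x80 x3=0x98 x4=0x08 x5=0xa0  N=1 Z=0
after  8: x0=0x80 x1=0x88 x2=0x80 x3=0x98 x4=0x80 x5=0xa0  N=1 Z=0
after  9: x0=0x08 x1=0x88 x2=0x80 x3=0x98 x4=0x80 x5=0xa0  N=0 Z=0
after 10: x0=0x08 x1=0x20 x2=0x80 x3=0x98 x4=0x80 x5=0xa0  N=0 Z=0
-- IRQ taken; context saved, return-PC = 11 --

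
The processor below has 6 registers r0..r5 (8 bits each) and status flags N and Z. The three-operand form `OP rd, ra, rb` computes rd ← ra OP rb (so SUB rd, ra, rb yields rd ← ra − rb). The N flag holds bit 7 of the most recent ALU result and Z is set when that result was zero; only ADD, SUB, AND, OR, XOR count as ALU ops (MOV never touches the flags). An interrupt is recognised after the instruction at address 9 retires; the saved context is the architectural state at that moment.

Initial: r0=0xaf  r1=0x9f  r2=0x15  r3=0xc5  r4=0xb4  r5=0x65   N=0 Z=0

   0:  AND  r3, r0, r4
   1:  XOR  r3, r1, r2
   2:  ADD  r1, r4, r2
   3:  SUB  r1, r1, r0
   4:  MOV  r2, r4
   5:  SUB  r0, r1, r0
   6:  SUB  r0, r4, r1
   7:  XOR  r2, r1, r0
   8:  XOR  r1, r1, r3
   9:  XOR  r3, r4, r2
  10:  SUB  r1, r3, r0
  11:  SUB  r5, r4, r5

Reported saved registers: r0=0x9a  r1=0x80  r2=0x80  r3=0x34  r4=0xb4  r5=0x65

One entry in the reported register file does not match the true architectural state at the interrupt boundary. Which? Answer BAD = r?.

BAD = r1

after  0: r0=0xaf r1=0x9f r2=0x15 r3=0xa4 r4=0xb4 r5=0x65  N=1 Z=0
after  1: r0=0xaf r1=0x9f r2=0x15 r3=0x8a r4=0xb4 r5=0x65  N=1 Z=0
after  2: r0=0xaf r1=0xc9 r2=0x15 r3=0x8a r4=0xb4 r5=0x65  N=1 Z=0
after  3: r0=0xaf r1=0x1a r2=0x15 r3=0x8a r4=0xb4 r5=0x65  N=0 Z=0
after  4: r0=0xaf r1=0x1a r2=0xb4 r3=0x8a r4=0xb4 r5=0x65  N=0 Z=0
after  5: r0=0x6b r1=0x1a r2=0xb4 r3=0x8a r4=0xb4 r5=0x65  N=0 Z=0
after  6: r0=0x9a r1=0x1a r2=0xb4 r3=0x8a r4=0xb4 r5=0x65  N=1 Z=0
after  7: r0=0x9a r1=0x1a r2=0x80 r3=0x8a r4=0xb4 r5=0x65  N=1 Z=0
after  8: r0=0x9a r1=0x90 r2=0x80 r3=0x8a r4=0xb4 r5=0x65  N=1 Z=0
after  9: r0=0x9a r1=0x90 r2=0x80 r3=0x34 r4=0xb4 r5=0x65  N=0 Z=0
-- IRQ taken; context saved, return-PC = 10 --
mismatch: r1: reported 0x80 vs actual 0x90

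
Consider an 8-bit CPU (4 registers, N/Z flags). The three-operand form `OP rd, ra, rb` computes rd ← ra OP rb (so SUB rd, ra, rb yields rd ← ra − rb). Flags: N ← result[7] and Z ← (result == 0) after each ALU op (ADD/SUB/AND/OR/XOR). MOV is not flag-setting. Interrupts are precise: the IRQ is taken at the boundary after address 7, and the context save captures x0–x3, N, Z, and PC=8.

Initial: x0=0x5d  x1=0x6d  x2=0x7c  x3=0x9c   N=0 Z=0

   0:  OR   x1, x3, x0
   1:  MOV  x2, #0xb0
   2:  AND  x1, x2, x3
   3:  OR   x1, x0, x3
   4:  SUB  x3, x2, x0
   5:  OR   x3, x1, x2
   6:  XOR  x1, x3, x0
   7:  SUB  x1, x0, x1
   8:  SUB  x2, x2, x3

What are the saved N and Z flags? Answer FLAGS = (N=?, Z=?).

FLAGS = (N=1, Z=0)

after  0: x0=0x5d x1=0xdd x2=0x7c x3=0x9c  N=1 Z=0
after  1: x0=0x5d x1=0xdd x2=0xb0 x3=0x9c  N=1 Z=0
after  2: x0=0x5d x1=0x90 x2=0xb0 x3=0x9c  N=1 Z=0
after  3: x0=0x5d x1=0xdd x2=0xb0 x3=0x9c  N=1 Z=0
after  4: x0=0x5d x1=0xdd x2=0xb0 x3=0x53  N=0 Z=0
after  5: x0=0x5d x1=0xdd x2=0xb0 x3=0xfd  N=1 Z=0
after  6: x0=0x5d x1=0xa0 x2=0xb0 x3=0xfd  N=1 Z=0
after  7: x0=0x5d x1=0xbd x2=0xb0 x3=0xfd  N=1 Z=0
-- IRQ taken; context saved, return-PC = 8 --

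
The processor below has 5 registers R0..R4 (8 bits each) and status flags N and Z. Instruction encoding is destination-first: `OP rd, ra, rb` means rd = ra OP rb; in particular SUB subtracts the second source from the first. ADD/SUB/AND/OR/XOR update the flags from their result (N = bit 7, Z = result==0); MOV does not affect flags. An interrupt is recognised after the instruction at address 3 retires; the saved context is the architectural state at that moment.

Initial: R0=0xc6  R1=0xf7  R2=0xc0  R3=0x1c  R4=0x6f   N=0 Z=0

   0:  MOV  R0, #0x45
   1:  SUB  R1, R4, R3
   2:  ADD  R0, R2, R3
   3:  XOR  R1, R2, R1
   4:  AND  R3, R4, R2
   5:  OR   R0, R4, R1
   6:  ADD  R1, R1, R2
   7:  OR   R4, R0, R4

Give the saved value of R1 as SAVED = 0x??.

SAVED = 0x93

after  0: R0=0x45 R1=0xf7 R2=0xc0 R3=0x1c R4=0x6f  N=0 Z=0
after  1: R0=0x45 R1=0x53 R2=0xc0 R3=0x1c R4=0x6f  N=0 Z=0
after  2: R0=0xdc R1=0x53 R2=0xc0 R3=0x1c R4=0x6f  N=1 Z=0
after  3: R0=0xdc R1=0x93 R2=0xc0 R3=0x1c R4=0x6f  N=1 Z=0
-- IRQ taken; context saved, return-PC = 4 --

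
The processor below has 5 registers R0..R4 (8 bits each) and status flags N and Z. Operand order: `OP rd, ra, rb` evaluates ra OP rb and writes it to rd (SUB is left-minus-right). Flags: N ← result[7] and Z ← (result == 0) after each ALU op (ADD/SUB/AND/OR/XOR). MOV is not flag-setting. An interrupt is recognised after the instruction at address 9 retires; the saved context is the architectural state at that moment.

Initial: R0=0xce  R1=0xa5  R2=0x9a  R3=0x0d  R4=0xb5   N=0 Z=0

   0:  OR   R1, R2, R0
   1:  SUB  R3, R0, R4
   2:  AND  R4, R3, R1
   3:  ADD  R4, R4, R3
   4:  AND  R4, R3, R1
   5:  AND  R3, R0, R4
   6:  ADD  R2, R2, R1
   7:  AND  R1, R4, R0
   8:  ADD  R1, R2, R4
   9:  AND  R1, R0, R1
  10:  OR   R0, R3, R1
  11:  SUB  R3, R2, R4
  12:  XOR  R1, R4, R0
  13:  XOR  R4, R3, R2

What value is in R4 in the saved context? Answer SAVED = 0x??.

after  0: R0=0xce R1=0xde R2=0x9a R3=0x0d R4=0xb5  N=1 Z=0
after  1: R0=0xce R1=0xde R2=0x9a R3=0x19 R4=0xb5  N=0 Z=0
after  2: R0=0xce R1=0xde R2=0x9a R3=0x19 R4=0x18  N=0 Z=0
after  3: R0=0xce R1=0xde R2=0x9a R3=0x19 R4=0x31  N=0 Z=0
after  4: R0=0xce R1=0xde R2=0x9a R3=0x19 R4=0x18  N=0 Z=0
after  5: R0=0xce R1=0xde R2=0x9a R3=0x08 R4=0x18  N=0 Z=0
after  6: R0=0xce R1=0xde R2=0x78 R3=0x08 R4=0x18  N=0 Z=0
after  7: R0=0xce R1=0x08 R2=0x78 R3=0x08 R4=0x18  N=0 Z=0
after  8: R0=0xce R1=0x90 R2=0x78 R3=0x08 R4=0x18  N=1 Z=0
after  9: R0=0xce R1=0x80 R2=0x78 R3=0x08 R4=0x18  N=1 Z=0
-- IRQ taken; context saved, return-PC = 10 --

SAVED = 0x18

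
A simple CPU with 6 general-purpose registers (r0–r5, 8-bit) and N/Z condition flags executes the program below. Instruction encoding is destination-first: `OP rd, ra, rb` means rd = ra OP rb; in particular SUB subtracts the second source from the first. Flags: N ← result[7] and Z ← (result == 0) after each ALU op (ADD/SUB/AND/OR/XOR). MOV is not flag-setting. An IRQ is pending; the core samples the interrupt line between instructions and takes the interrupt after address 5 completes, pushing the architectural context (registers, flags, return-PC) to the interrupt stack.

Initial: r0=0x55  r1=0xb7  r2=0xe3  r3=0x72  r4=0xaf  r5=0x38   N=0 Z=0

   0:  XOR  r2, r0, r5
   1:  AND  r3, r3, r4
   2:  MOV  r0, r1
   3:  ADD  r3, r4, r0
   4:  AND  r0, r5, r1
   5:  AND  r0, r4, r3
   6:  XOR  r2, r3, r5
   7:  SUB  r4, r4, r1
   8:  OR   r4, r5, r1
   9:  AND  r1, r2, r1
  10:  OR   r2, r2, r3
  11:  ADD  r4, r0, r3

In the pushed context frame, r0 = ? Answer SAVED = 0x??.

after  0: r0=0x55 r1=0xb7 r2=0x6d r3=0x72 r4=0xaf r5=0x38  N=0 Z=0
after  1: r0=0x55 r1=0xb7 r2=0x6d r3=0x22 r4=0xaf r5=0x38  N=0 Z=0
after  2: r0=0xb7 r1=0xb7 r2=0x6d r3=0x22 r4=0xaf r5=0x38  N=0 Z=0
after  3: r0=0xb7 r1=0xb7 r2=0x6d r3=0x66 r4=0xaf r5=0x38  N=0 Z=0
after  4: r0=0x30 r1=0xb7 r2=0x6d r3=0x66 r4=0xaf r5=0x38  N=0 Z=0
after  5: r0=0x26 r1=0xb7 r2=0x6d r3=0x66 r4=0xaf r5=0x38  N=0 Z=0
-- IRQ taken; context saved, return-PC = 6 --

SAVED = 0x26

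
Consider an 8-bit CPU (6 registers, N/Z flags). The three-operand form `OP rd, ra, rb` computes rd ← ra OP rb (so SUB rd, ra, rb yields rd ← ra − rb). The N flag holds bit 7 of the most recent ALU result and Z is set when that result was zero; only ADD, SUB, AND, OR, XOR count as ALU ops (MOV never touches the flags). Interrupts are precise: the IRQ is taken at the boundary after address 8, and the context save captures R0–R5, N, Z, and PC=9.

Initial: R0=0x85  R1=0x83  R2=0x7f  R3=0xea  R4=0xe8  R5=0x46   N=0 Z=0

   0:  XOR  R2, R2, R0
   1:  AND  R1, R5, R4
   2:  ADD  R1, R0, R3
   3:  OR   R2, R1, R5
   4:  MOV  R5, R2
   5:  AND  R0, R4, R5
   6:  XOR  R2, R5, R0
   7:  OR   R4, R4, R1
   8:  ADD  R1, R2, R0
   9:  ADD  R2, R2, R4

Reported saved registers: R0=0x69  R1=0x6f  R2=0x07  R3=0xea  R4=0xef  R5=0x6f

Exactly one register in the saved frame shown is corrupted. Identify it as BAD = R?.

BAD = R0

after  0: R0=0x85 R1=0x83 R2=0xfa R3=0xea R4=0xe8 R5=0x46  N=1 Z=0
after  1: R0=0x85 R1=0x40 R2=0xfa R3=0xea R4=0xe8 R5=0x46  N=0 Z=0
after  2: R0=0x85 R1=0x6f R2=0xfa R3=0xea R4=0xe8 R5=0x46  N=0 Z=0
after  3: R0=0x85 R1=0x6f R2=0x6f R3=0xea R4=0xe8 R5=0x46  N=0 Z=0
after  4: R0=0x85 R1=0x6f R2=0x6f R3=0xea R4=0xe8 R5=0x6f  N=0 Z=0
after  5: R0=0x68 R1=0x6f R2=0x6f R3=0xea R4=0xe8 R5=0x6f  N=0 Z=0
after  6: R0=0x68 R1=0x6f R2=0x07 R3=0xea R4=0xe8 R5=0x6f  N=0 Z=0
after  7: R0=0x68 R1=0x6f R2=0x07 R3=0xea R4=0xef R5=0x6f  N=1 Z=0
after  8: R0=0x68 R1=0x6f R2=0x07 R3=0xea R4=0xef R5=0x6f  N=0 Z=0
-- IRQ taken; context saved, return-PC = 9 --
mismatch: R0: reported 0x69 vs actual 0x68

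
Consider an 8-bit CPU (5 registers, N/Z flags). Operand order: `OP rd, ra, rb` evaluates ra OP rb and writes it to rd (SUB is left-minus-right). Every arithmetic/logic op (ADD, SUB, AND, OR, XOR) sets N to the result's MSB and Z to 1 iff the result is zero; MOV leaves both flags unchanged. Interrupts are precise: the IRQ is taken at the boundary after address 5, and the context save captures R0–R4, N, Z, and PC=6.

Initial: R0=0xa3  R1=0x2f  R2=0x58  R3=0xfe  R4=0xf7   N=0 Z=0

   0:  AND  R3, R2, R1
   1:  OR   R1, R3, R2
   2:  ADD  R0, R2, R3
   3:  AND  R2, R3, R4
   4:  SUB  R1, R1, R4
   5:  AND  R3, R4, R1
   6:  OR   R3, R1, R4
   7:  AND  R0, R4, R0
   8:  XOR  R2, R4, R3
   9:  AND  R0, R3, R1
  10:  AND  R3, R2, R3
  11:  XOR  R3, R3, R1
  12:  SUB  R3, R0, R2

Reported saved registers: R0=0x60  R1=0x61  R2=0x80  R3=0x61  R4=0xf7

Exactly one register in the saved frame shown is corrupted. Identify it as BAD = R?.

BAD = R2

after  0: R0=0xa3 R1=0x2f R2=0x58 R3=0x08 R4=0xf7  N=0 Z=0
after  1: R0=0xa3 R1=0x58 R2=0x58 R3=0x08 R4=0xf7  N=0 Z=0
after  2: R0=0x60 R1=0x58 R2=0x58 R3=0x08 R4=0xf7  N=0 Z=0
after  3: R0=0x60 R1=0x58 R2=0x00 R3=0x08 R4=0xf7  N=0 Z=1
after  4: R0=0x60 R1=0x61 R2=0x00 R3=0x08 R4=0xf7  N=0 Z=0
after  5: R0=0x60 R1=0x61 R2=0x00 R3=0x61 R4=0xf7  N=0 Z=0
-- IRQ taken; context saved, return-PC = 6 --
mismatch: R2: reported 0x80 vs actual 0x00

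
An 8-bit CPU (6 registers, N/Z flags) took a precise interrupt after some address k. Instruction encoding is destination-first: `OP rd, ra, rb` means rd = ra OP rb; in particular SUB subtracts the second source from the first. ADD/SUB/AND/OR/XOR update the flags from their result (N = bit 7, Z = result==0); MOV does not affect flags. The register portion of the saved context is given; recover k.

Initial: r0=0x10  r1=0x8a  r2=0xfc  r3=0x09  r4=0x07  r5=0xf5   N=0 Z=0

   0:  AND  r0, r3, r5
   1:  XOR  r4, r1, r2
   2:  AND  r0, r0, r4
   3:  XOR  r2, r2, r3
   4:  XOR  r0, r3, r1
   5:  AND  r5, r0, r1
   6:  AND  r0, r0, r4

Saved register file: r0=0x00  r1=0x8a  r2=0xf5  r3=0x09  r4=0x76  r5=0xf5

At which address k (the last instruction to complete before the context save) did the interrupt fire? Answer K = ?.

after  0: r0=0x01 r1=0x8a r2=0xfc r3=0x09 r4=0x07 r5=0xf5  N=0 Z=0
after  1: r0=0x01 r1=0x8a r2=0xfc r3=0x09 r4=0x76 r5=0xf5  N=0 Z=0
after  2: r0=0x00 r1=0x8a r2=0xfc r3=0x09 r4=0x76 r5=0xf5  N=0 Z=1
after  3: r0=0x00 r1=0x8a r2=0xf5 r3=0x09 r4=0x76 r5=0xf5  N=1 Z=0
-- IRQ taken; context saved, return-PC = 4 --

K = 3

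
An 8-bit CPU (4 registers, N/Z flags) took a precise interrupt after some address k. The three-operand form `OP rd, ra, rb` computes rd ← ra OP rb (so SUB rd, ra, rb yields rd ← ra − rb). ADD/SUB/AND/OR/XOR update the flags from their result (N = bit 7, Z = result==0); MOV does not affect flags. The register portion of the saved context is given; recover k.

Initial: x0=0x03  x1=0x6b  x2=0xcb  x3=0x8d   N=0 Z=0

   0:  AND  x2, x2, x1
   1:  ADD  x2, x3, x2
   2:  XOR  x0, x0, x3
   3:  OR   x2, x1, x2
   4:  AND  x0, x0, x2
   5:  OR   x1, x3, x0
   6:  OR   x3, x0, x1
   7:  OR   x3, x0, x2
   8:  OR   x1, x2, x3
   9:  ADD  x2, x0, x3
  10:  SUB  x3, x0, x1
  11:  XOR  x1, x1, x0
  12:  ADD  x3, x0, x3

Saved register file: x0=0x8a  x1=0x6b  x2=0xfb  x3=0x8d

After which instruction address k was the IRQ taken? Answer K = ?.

after  0: x0=0x03 x1=0x6b x2=0x4b x3=0x8d  N=0 Z=0
after  1: x0=0x03 x1=0x6b x2=0xd8 x3=0x8d  N=1 Z=0
after  2: x0=0x8e x1=0x6b x2=0xd8 x3=0x8d  N=1 Z=0
after  3: x0=0x8e x1=0x6b x2=0xfb x3=0x8d  N=1 Z=0
after  4: x0=0x8a x1=0x6b x2=0xfb x3=0x8d  N=1 Z=0
-- IRQ taken; context saved, return-PC = 5 --

K = 4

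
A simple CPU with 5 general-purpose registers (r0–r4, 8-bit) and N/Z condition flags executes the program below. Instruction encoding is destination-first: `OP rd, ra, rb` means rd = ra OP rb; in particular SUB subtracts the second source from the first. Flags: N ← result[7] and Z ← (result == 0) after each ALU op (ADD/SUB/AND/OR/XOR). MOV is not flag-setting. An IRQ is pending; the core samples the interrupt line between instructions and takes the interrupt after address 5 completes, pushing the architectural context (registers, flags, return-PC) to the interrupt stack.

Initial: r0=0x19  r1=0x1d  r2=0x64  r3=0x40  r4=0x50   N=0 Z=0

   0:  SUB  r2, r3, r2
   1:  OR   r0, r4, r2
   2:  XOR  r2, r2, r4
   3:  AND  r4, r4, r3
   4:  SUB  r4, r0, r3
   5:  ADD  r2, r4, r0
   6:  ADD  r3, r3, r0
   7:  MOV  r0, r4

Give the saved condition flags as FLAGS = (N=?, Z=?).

after  0: r0=0x19 r1=0x1d r2=0xdc r3=0x40 r4=0x50  N=1 Z=0
after  1: r0=0xdc r1=0x1d r2=0xdc r3=0x40 r4=0x50  N=1 Z=0
after  2: r0=0xdc r1=0x1d r2=0x8c r3=0x40 r4=0x50  N=1 Z=0
after  3: r0=0xdc r1=0x1d r2=0x8c r3=0x40 r4=0x40  N=0 Z=0
after  4: r0=0xdc r1=0x1d r2=0x8c r3=0x40 r4=0x9c  N=1 Z=0
after  5: r0=0xdc r1=0x1d r2=0x78 r3=0x40 r4=0x9c  N=0 Z=0
-- IRQ taken; context saved, return-PC = 6 --

FLAGS = (N=0, Z=0)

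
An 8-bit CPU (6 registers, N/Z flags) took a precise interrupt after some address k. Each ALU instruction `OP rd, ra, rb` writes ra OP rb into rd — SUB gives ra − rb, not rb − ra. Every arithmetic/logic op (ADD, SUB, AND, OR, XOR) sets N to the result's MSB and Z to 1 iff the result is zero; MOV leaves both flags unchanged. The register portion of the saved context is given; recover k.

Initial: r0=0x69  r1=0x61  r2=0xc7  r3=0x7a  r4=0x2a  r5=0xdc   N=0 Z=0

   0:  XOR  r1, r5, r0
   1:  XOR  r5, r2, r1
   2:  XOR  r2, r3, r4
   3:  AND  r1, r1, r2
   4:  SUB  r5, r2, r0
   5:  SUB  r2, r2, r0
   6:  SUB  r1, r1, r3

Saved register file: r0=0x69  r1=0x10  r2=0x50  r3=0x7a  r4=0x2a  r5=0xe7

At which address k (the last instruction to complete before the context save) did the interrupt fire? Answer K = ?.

K = 4

after  0: r0=0x69 r1=0xb5 r2=0xc7 r3=0x7a r4=0x2a r5=0xdc  N=1 Z=0
after  1: r0=0x69 r1=0xb5 r2=0xc7 r3=0x7a r4=0x2a r5=0x72  N=0 Z=0
after  2: r0=0x69 r1=0xb5 r2=0x50 r3=0x7a r4=0x2a r5=0x72  N=0 Z=0
after  3: r0=0x69 r1=0x10 r2=0x50 r3=0x7a r4=0x2a r5=0x72  N=0 Z=0
after  4: r0=0x69 r1=0x10 r2=0x50 r3=0x7a r4=0x2a r5=0xe7  N=1 Z=0
-- IRQ taken; context saved, return-PC = 5 --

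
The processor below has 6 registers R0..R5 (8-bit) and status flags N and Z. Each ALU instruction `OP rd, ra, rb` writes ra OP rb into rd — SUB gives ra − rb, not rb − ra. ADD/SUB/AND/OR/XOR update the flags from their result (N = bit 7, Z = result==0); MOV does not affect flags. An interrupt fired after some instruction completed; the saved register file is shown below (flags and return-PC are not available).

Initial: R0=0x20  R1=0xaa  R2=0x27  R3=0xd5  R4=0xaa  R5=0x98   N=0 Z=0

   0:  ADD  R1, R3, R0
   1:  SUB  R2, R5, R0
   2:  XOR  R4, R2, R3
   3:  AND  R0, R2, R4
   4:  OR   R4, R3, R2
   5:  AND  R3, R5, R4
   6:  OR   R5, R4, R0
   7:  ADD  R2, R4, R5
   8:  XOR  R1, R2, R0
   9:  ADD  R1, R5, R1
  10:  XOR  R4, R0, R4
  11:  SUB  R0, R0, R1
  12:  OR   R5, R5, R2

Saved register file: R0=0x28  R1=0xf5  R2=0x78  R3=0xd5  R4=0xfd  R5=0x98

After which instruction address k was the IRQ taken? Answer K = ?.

after  0: R0=0x20 R1=0xf5 R2=0x27 R3=0xd5 R4=0xaa R5=0x98  N=1 Z=0
after  1: R0=0x20 R1=0xf5 R2=0x78 R3=0xd5 R4=0xaa R5=0x98  N=0 Z=0
after  2: R0=0x20 R1=0xf5 R2=0x78 R3=0xd5 R4=0xad R5=0x98  N=1 Z=0
after  3: R0=0x28 R1=0xf5 R2=0x78 R3=0xd5 R4=0xad R5=0x98  N=0 Z=0
after  4: R0=0x28 R1=0xf5 R2=0x78 R3=0xd5 R4=0xfd R5=0x98  N=1 Z=0
-- IRQ taken; context saved, return-PC = 5 --

K = 4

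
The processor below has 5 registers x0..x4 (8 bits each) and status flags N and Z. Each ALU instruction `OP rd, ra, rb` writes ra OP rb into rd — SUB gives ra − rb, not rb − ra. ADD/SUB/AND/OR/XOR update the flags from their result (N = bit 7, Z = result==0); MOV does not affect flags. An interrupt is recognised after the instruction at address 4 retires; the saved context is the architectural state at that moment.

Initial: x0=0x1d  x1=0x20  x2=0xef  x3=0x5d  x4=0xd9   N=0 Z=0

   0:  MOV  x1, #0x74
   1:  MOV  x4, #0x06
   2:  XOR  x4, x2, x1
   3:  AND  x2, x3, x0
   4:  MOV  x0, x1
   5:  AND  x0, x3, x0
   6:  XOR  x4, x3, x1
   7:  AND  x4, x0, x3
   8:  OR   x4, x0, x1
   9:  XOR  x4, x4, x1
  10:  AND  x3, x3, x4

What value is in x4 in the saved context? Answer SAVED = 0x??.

after  0: x0=0x1d x1=0x74 x2=0xef x3=0x5d x4=0xd9  N=0 Z=0
after  1: x0=0x1d x1=0x74 x2=0xef x3=0x5d x4=0x06  N=0 Z=0
after  2: x0=0x1d x1=0x74 x2=0xef x3=0x5d x4=0x9b  N=1 Z=0
after  3: x0=0x1d x1=0x74 x2=0x1d x3=0x5d x4=0x9b  N=0 Z=0
after  4: x0=0x74 x1=0x74 x2=0x1d x3=0x5d x4=0x9b  N=0 Z=0
-- IRQ taken; context saved, return-PC = 5 --

SAVED = 0x9b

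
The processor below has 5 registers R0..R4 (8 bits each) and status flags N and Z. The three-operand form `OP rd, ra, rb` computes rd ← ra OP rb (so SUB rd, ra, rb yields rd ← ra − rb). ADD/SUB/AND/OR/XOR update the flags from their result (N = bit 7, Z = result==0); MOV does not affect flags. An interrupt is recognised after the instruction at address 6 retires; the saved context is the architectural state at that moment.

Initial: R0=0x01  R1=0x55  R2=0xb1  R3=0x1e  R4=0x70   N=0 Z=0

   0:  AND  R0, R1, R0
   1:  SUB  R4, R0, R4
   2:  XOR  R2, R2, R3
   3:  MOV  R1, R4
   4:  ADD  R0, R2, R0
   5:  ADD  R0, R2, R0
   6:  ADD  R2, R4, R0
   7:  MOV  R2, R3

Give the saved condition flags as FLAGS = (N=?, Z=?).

FLAGS = (N=1, Z=0)

after  0: R0=0x01 R1=0x55 R2=0xb1 R3=0x1e R4=0x70  N=0 Z=0
after  1: R0=0x01 R1=0x55 R2=0xb1 R3=0x1e R4=0x91  N=1 Z=0
after  2: R0=0x01 R1=0x55 R2=0xaf R3=0x1e R4=0x91  N=1 Z=0
after  3: R0=0x01 R1=0x91 R2=0xaf R3=0x1e R4=0x91  N=1 Z=0
after  4: R0=0xb0 R1=0x91 R2=0xaf R3=0x1e R4=0x91  N=1 Z=0
after  5: R0=0x5f R1=0x91 R2=0xaf R3=0x1e R4=0x91  N=0 Z=0
after  6: R0=0x5f R1=0x91 R2=0xf0 R3=0x1e R4=0x91  N=1 Z=0
-- IRQ taken; context saved, return-PC = 7 --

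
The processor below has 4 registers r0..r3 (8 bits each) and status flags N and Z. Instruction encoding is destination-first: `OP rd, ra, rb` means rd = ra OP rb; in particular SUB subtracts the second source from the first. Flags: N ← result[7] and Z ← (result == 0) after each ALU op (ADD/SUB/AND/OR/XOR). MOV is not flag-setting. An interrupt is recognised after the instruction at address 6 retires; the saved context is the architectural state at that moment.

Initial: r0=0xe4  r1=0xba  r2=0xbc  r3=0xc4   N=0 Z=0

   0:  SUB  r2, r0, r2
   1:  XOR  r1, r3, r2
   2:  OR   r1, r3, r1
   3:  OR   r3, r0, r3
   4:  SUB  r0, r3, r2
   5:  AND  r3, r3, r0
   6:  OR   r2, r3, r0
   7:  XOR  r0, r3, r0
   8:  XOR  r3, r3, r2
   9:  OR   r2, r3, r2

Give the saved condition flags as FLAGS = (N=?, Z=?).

after  0: r0=0xe4 r1=0xba r2=0x28 r3=0xc4  N=0 Z=0
after  1: r0=0xe4 r1=0xec r2=0x28 r3=0xc4  N=1 Z=0
after  2: r0=0xe4 r1=0xec r2=0x28 r3=0xc4  N=1 Z=0
after  3: r0=0xe4 r1=0xec r2=0x28 r3=0xe4  N=1 Z=0
after  4: r0=0xbc r1=0xec r2=0x28 r3=0xe4  N=1 Z=0
after  5: r0=0xbc r1=0xec r2=0x28 r3=0xa4  N=1 Z=0
after  6: r0=0xbc r1=0xec r2=0xbc r3=0xa4  N=1 Z=0
-- IRQ taken; context saved, return-PC = 7 --

FLAGS = (N=1, Z=0)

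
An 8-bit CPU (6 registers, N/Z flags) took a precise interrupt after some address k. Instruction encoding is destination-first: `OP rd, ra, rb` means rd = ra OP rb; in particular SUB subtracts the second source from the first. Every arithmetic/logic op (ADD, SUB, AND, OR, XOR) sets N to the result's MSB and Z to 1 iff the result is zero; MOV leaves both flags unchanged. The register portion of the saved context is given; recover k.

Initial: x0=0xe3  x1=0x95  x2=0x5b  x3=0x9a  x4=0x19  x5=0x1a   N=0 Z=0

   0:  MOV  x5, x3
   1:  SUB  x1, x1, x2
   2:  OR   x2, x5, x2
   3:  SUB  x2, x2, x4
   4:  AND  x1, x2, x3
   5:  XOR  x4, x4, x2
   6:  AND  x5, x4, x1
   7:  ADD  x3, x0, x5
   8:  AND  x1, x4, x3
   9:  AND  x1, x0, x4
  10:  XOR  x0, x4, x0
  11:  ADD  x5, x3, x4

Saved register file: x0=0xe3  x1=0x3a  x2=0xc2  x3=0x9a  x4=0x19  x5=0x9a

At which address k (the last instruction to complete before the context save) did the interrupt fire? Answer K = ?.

after  0: x0=0xe3 x1=0x95 x2=0x5b x3=0x9a x4=0x19 x5=0x9a  N=0 Z=0
after  1: x0=0xe3 x1=0x3a x2=0x5b x3=0x9a x4=0x19 x5=0x9a  N=0 Z=0
after  2: x0=0xe3 x1=0x3a x2=0xdb x3=0x9a x4=0x19 x5=0x9a  N=1 Z=0
after  3: x0=0xe3 x1=0x3a x2=0xc2 x3=0x9a x4=0x19 x5=0x9a  N=1 Z=0
-- IRQ taken; context saved, return-PC = 4 --

K = 3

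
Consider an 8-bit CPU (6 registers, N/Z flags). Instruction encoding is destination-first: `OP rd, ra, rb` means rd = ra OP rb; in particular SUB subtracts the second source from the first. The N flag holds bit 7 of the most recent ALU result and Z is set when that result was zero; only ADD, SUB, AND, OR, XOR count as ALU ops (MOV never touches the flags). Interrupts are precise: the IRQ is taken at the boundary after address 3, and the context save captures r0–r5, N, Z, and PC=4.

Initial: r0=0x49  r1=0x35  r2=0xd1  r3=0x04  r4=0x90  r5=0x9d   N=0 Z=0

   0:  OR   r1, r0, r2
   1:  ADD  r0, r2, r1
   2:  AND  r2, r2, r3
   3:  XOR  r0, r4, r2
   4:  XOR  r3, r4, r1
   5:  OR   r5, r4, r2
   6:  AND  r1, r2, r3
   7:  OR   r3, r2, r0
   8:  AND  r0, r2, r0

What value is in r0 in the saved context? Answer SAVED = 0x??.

SAVED = 0x90

after  0: r0=0x49 r1=0xd9 r2=0xd1 r3=0x04 r4=0x90 r5=0x9d  N=1 Z=0
after  1: r0=0xaa r1=0xd9 r2=0xd1 r3=0x04 r4=0x90 r5=0x9d  N=1 Z=0
after  2: r0=0xaa r1=0xd9 r2=0x00 r3=0x04 r4=0x90 r5=0x9d  N=0 Z=1
after  3: r0=0x90 r1=0xd9 r2=0x00 r3=0x04 r4=0x90 r5=0x9d  N=1 Z=0
-- IRQ taken; context saved, return-PC = 4 --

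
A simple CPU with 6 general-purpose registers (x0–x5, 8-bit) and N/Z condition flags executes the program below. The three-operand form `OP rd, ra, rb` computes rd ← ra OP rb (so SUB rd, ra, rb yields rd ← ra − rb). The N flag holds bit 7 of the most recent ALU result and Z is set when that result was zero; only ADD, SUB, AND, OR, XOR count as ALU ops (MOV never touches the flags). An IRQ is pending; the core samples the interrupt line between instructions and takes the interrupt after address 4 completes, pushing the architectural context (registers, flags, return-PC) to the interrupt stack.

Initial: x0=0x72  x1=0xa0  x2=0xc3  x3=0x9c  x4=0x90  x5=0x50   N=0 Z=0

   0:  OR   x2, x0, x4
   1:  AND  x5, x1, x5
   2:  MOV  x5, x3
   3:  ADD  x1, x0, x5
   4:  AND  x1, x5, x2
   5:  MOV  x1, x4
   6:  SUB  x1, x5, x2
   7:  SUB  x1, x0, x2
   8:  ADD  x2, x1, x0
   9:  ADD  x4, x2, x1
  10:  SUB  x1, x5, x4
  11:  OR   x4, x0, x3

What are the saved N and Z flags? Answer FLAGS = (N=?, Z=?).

after  0: x0=0x72 x1=0xa0 x2=0xf2 x3=0x9c x4=0x90 x5=0x50  N=1 Z=0
after  1: x0=0x72 x1=0xa0 x2=0xf2 x3=0x9c x4=0x90 x5=0x00  N=0 Z=1
after  2: x0=0x72 x1=0xa0 x2=0xf2 x3=0x9c x4=0x90 x5=0x9c  N=0 Z=1
after  3: x0=0x72 x1=0x0e x2=0xf2 x3=0x9c x4=0x90 x5=0x9c  N=0 Z=0
after  4: x0=0x72 x1=0x90 x2=0xf2 x3=0x9c x4=0x90 x5=0x9c  N=1 Z=0
-- IRQ taken; context saved, return-PC = 5 --

FLAGS = (N=1, Z=0)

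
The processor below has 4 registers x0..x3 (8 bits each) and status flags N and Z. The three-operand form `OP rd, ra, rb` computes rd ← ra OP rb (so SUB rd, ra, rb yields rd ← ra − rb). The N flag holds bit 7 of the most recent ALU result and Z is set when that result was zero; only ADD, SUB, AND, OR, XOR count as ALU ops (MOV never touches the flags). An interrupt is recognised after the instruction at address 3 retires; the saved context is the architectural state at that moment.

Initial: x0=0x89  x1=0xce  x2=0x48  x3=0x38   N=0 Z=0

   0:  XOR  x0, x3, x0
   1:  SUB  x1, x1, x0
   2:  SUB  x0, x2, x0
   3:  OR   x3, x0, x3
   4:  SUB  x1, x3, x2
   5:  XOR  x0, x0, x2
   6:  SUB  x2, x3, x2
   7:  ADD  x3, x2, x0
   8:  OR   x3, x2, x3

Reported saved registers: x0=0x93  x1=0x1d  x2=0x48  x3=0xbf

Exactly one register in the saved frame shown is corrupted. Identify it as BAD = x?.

BAD = x0

after  0: x0=0xb1 x1=0xce x2=0x48 x3=0x38  N=1 Z=0
after  1: x0=0xb1 x1=0x1d x2=0x48 x3=0x38  N=0 Z=0
after  2: x0=0x97 x1=0x1d x2=0x48 x3=0x38  N=1 Z=0
after  3: x0=0x97 x1=0x1d x2=0x48 x3=0xbf  N=1 Z=0
-- IRQ taken; context saved, return-PC = 4 --
mismatch: x0: reported 0x93 vs actual 0x97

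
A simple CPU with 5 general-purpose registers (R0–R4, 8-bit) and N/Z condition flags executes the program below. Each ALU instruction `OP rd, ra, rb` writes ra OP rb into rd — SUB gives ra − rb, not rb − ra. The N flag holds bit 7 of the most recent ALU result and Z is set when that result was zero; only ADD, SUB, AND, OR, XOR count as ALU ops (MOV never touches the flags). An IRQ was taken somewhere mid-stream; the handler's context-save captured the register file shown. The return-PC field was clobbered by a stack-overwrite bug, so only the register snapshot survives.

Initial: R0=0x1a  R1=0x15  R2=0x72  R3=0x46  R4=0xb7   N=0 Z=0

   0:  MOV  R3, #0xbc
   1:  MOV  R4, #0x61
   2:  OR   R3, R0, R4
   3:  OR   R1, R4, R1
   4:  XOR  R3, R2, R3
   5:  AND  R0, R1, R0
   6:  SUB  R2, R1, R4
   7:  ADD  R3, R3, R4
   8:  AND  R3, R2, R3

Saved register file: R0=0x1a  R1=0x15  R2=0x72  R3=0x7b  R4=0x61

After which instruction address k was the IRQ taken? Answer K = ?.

after  0: R0=0x1a R1=0x15 R2=0x72 R3=0xbc R4=0xb7  N=0 Z=0
after  1: R0=0x1a R1=0x15 R2=0x72 R3=0xbc R4=0x61  N=0 Z=0
after  2: R0=0x1a R1=0x15 R2=0x72 R3=0x7b R4=0x61  N=0 Z=0
-- IRQ taken; context saved, return-PC = 3 --

K = 2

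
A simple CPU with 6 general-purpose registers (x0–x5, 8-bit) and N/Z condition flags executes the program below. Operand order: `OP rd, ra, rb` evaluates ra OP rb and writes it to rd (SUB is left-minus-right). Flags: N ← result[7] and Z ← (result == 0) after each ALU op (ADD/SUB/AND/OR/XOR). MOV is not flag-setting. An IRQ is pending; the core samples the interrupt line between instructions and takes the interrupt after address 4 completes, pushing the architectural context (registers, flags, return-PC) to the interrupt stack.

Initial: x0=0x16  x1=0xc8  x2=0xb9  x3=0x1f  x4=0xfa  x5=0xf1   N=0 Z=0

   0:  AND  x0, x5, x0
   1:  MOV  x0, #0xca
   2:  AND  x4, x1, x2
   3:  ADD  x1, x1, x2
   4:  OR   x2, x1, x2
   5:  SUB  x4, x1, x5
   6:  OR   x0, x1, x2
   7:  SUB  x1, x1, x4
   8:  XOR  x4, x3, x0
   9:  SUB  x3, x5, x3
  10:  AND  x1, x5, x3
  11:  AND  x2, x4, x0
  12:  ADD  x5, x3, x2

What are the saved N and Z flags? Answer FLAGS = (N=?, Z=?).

after  0: x0=0x10 x1=0xc8 x2=0xb9 x3=0x1f x4=0xfa x5=0xf1  N=0 Z=0
after  1: x0=0xca x1=0xc8 x2=0xb9 x3=0x1f x4=0xfa x5=0xf1  N=0 Z=0
after  2: x0=0xca x1=0xc8 x2=0xb9 x3=0x1f x4=0x88 x5=0xf1  N=1 Z=0
after  3: x0=0xca x1=0x81 x2=0xb9 x3=0x1f x4=0x88 x5=0xf1  N=1 Z=0
after  4: x0=0xca x1=0x81 x2=0xb9 x3=0x1f x4=0x88 x5=0xf1  N=1 Z=0
-- IRQ taken; context saved, return-PC = 5 --

FLAGS = (N=1, Z=0)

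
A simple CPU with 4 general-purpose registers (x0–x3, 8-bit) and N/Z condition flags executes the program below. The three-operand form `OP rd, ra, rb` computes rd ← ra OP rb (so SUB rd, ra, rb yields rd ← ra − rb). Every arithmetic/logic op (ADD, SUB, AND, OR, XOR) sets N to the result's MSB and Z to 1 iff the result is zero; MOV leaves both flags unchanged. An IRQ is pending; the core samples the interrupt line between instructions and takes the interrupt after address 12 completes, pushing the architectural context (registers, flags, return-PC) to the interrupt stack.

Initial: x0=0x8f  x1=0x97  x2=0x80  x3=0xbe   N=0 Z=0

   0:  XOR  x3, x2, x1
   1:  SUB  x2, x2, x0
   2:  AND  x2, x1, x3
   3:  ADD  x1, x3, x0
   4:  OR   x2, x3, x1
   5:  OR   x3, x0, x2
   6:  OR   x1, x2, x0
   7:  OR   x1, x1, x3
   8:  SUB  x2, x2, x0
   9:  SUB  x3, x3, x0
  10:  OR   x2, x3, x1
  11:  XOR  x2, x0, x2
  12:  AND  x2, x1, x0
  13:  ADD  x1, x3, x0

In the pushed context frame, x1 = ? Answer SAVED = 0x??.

after  0: x0=0x8f x1=0x97 x2=0x80 x3=0x17  N=0 Z=0
after  1: x0=0x8f x1=0x97 x2=0xf1 x3=0x17  N=1 Z=0
after  2: x0=0x8f x1=0x97 x2=0x17 x3=0x17  N=0 Z=0
after  3: x0=0x8f x1=0xa6 x2=0x17 x3=0x17  N=1 Z=0
after  4: x0=0x8f x1=0xa6 x2=0xb7 x3=0x17  N=1 Z=0
after  5: x0=0x8f x1=0xa6 x2=0xb7 x3=0xbf  N=1 Z=0
after  6: x0=0x8f x1=0xbf x2=0xb7 x3=0xbf  N=1 Z=0
after  7: x0=0x8f x1=0xbf x2=0xb7 x3=0xbf  N=1 Z=0
after  8: x0=0x8f x1=0xbf x2=0x28 x3=0xbf  N=0 Z=0
after  9: x0=0x8f x1=0xbf x2=0x28 x3=0x30  N=0 Z=0
after 10: x0=0x8f x1=0xbf x2=0xbf x3=0x30  N=1 Z=0
after 11: x0=0x8f x1=0xbf x2=0x30 x3=0x30  N=0 Z=0
after 12: x0=0x8f x1=0xbf x2=0x8f x3=0x30  N=1 Z=0
-- IRQ taken; context saved, return-PC = 13 --

SAVED = 0xbf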